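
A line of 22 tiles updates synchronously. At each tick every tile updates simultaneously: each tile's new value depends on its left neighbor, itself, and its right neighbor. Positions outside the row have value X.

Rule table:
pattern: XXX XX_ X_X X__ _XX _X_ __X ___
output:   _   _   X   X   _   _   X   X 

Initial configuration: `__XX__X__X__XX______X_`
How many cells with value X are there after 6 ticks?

XX__XX_XX_XX__XXXXXX_X
__XX__X__X__XX______X_  (repeats tick 0; period 2)
tick 6: __XX__X__X__XX______X_
count of X: 7

7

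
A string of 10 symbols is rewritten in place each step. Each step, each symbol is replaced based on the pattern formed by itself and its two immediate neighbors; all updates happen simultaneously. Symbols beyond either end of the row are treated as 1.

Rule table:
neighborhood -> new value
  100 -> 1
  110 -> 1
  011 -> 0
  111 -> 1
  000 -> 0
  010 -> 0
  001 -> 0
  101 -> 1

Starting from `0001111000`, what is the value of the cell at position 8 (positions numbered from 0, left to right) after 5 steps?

1000111100
1100011110
1110001111
1111000111
1111100011
position 8 holds 1

1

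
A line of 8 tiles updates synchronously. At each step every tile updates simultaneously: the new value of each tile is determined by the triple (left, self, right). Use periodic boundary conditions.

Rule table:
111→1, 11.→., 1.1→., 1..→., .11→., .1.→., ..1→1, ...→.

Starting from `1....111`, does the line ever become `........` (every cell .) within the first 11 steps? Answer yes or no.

step 1: ....1.11
step 2: ...1....
step 3: ..1.....
step 4: .1......
step 5: 1.......
step 6: .......1
step 7: ......1.
step 8: .....1..
step 9: ....1...
step 10: ...1....  (repeats step 2; period 8)
step 11: ..1.....
step 11 is ..1....., still not uniform .

no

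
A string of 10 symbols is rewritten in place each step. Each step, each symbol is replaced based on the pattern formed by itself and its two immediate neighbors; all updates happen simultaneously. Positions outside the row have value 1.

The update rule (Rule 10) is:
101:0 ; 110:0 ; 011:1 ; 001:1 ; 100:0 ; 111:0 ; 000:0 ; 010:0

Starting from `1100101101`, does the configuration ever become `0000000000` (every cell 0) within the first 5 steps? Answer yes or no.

no

0001001001
0010010011
0100100110
0001001100
0010011001
step 5 is 0010011001, still not uniform 0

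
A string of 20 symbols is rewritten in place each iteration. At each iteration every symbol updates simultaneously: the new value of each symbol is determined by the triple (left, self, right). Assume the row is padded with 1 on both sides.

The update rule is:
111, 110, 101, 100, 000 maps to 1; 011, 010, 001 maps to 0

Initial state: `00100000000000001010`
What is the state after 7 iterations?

11111110011111111111

10011111111111100101
11001111111111110010
11100111111111111001
11110011111111111100
11111001111111111110
11111100111111111111
11111110011111111111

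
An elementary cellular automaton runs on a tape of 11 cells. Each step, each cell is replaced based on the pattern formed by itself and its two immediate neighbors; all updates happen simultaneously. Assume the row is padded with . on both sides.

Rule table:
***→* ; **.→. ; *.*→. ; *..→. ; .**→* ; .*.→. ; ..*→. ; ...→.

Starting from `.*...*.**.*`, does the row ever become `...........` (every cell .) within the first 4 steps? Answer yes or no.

step 1: .......*...
step 2: ...........
all cells are . at step 2

yes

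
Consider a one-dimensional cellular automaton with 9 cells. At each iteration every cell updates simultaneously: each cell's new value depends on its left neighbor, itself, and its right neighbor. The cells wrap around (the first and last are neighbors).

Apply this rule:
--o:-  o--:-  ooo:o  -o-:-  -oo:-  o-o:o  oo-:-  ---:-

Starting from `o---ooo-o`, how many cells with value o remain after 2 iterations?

iteration 1: -----o-o-
iteration 2: ------o--
count of o: 1

1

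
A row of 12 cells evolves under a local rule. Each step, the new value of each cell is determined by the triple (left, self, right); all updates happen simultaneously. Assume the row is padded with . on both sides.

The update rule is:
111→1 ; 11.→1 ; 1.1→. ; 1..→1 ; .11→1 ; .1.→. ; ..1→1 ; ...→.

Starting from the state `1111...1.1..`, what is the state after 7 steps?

11111111111.

step 1: 11111.1...1.
step 2: 11111..1.1.1
step 3: 1111111.....
step 4: 11111111....
step 5: 111111111...
step 6: 1111111111..
step 7: 11111111111.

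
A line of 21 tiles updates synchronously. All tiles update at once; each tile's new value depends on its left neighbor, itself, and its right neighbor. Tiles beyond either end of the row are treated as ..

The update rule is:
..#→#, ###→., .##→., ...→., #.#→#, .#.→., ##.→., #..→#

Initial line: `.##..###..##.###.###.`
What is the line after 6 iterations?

.##..#.#..##.#.#.#.#.

#..##...##..#...#...#
.##..#.#..##.#.#.#.#.
#..##.#.##..#.#.#.#.#
.##..#.#..##.#.#.#.#.  (repeats iteration 2; period 2)
iteration 6: .##..#.#..##.#.#.#.#.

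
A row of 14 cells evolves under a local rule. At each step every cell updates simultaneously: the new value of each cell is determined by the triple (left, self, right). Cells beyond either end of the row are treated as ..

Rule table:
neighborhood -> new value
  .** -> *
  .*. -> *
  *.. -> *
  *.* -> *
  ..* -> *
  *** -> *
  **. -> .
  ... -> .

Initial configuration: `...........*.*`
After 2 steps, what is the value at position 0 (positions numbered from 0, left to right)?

step 1: ..........****
step 2: .........****.
position 0 holds .

.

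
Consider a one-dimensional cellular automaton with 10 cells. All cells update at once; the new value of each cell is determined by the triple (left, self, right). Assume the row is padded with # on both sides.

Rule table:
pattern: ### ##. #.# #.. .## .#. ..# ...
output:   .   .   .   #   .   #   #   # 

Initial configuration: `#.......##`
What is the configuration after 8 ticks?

.#######..
........##
########..
........##  (repeats tick 2; period 2)
tick 8: ........##

........##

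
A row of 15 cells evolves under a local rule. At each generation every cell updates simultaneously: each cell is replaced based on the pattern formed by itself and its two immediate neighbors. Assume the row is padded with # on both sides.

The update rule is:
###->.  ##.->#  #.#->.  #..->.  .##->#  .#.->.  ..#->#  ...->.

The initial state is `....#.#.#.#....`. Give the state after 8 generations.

.......###...##

generation 1: ...#..........#
generation 2: ..#..........##
generation 3: .#..........##.
generation 4: ...........###.
generation 5: ..........##.#.
generation 6: .........###...
generation 7: ........##.#..#
generation 8: .......###...##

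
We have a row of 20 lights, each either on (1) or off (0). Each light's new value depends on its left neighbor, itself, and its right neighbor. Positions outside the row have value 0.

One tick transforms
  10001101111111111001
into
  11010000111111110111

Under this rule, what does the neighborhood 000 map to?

0

At position 2 the neighborhood is 000; the next row has 0 there.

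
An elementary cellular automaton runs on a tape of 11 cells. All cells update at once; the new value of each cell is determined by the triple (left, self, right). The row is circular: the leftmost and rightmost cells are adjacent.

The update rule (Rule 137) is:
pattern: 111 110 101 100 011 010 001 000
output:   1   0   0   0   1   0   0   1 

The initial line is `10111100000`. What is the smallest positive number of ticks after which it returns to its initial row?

7

00111001110
10110001100
00100101000
10000000011
00111111011
00111110010
10111100000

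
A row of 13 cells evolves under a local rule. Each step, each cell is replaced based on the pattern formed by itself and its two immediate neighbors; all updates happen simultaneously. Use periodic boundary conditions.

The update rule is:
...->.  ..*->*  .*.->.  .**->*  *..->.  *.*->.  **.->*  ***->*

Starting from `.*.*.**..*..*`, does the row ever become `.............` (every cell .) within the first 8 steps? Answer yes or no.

.....**.*..*.
....***...*..
...****..*...
..*****.*....
.******......
*******......
*******.....*
*******....**
step 8 is *******....**, still not uniform .

no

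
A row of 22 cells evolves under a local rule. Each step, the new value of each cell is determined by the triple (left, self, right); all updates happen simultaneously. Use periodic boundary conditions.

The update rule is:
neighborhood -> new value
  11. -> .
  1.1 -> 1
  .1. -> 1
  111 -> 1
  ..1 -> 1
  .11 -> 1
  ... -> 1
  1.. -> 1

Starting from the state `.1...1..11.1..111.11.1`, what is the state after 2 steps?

11111111.111111.11.111

step 1: 111111111.111111.11.11
step 2: 11111111.111111.11.111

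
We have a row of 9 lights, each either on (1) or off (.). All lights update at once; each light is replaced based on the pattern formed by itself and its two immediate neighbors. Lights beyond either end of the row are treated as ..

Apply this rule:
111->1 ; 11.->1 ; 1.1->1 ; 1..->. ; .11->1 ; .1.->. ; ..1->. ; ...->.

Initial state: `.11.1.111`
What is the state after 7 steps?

.11111111

step 1: .111.1111
step 2: .11111111
step 3: .11111111  (fixed point — unchanged through step 7)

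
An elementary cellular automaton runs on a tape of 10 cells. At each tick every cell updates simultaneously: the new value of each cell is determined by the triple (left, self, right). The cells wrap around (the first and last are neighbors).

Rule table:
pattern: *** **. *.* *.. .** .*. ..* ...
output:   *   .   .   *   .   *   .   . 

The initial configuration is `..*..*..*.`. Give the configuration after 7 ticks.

..**.**.**
*.........
**........
..*.......
..**......
....*.....
....**....

....**....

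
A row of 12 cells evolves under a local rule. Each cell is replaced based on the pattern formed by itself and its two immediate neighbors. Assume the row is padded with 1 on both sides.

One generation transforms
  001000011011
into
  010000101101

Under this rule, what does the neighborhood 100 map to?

0

At position 0 the neighborhood is 100; the next row has 0 there.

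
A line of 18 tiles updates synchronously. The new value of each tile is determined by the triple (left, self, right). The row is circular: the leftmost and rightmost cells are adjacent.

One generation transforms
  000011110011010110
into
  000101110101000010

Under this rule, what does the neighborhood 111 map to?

1

At position 5 the neighborhood is 111; the next row has 1 there.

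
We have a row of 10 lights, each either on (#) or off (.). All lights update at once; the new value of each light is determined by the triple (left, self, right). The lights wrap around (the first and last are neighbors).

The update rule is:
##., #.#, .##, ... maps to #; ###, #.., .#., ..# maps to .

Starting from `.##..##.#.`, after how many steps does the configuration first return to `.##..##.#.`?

6

.##..###..
.##..#.#.#
###...#.#.
#.#.#..#.#
##.#....##
.##..##.#.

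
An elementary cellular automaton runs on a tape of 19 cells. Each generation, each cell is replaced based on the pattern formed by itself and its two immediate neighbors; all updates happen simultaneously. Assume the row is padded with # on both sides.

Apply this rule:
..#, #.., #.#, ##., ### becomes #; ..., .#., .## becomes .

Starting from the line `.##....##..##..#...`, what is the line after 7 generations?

#.##..#.###.###.#.#
##.###.#.###.###.#.
###.###.#.###.###.#
####.###.#.###.###.
#####.###.#.###.###
######.###.#.###.##
#######.###.#.###.#

#######.###.#.###.#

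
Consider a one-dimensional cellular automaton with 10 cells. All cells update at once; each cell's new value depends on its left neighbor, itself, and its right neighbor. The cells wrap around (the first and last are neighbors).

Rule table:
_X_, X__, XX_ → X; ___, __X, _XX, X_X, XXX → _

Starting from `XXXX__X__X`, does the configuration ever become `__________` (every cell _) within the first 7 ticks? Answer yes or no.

___XX_XX__
____X__XX_
____XX__XX
X____XX__X
XX____XX__
_XX____XX_
__XX____XX
tick 7 is __XX____XX, still not uniform _

no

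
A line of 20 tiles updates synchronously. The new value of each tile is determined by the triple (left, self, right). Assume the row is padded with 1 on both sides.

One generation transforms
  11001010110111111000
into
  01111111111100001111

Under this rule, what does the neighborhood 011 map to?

1

At position 8 the neighborhood is 011; the next row has 1 there.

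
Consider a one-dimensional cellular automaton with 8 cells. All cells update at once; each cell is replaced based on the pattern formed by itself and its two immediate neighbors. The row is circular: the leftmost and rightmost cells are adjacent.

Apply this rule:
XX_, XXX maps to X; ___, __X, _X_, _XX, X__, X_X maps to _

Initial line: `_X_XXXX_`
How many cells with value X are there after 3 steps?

step 1: ____XXX_
step 2: _____XX_
step 3: ______X_
count of X: 1

1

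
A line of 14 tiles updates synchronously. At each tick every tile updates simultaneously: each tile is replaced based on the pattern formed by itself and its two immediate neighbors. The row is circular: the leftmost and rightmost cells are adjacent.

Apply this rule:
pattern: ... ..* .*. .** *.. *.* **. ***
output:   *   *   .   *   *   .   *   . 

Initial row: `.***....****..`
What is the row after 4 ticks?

*****...****..

**.******..***
.*.*....****..
*...*****..***
*****...****..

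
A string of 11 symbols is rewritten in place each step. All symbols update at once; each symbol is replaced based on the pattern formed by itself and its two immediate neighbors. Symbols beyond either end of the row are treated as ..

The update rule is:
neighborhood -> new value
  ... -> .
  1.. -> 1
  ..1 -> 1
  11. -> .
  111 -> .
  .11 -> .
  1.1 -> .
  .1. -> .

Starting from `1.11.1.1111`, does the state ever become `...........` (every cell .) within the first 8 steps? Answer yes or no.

step 1: ...........
all cells are . at step 1

yes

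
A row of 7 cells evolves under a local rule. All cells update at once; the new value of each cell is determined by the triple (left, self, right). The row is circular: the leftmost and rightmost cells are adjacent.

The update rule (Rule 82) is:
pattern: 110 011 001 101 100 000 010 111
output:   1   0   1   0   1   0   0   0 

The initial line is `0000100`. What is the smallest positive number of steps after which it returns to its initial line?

28

step 1: 0001010
step 2: 0010001
step 3: 1101010
step 4: 0100000
step 5: 1010000
step 6: 0001001
step 7: 1010110
step 8: 0000010
step 9: 0000101
step 10: 1001000
step 11: 0110101
step 12: 0010000
step 13: 0101000
step 14: 1000100
step 15: 0101011
step 16: 0000001
step 17: 1000010
step 18: 0100100
step 19: 1011010
step 20: 0001000
step 21: 0010100
step 22: 0100010
step 23: 1010101
step 24: 1000000
step 25: 0100001
step 26: 0010010
step 27: 0101101
step 28: 0000100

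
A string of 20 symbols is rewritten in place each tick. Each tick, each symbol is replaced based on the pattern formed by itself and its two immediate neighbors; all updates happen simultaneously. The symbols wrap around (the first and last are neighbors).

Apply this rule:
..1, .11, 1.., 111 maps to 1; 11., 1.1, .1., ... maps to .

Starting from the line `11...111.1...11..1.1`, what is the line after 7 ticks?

1.....11.11..11.1..1

1.1.111...1.11.11..1
....11.1.1..1..1.111
1..11.....11.11..11.
.111.1...11..1.111..
111...1.11.11..11.1.
11.1.1..1..1.111....
1.....11.11..11.1..1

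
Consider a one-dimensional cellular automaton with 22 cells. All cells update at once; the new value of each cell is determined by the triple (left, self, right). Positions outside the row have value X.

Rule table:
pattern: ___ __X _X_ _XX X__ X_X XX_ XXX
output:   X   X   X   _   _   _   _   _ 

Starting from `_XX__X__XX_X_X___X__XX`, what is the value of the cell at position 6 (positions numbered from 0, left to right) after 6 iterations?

____XX_X___X_X_XXX_X__
_XXX___X_XXX_X_____X_X
_____XXX_____X_XXXXX__
_XXXX____XXXXX_______X
______XXX______XXXXXX_
_XXXXX____XXXXX_______
position 6 holds _

_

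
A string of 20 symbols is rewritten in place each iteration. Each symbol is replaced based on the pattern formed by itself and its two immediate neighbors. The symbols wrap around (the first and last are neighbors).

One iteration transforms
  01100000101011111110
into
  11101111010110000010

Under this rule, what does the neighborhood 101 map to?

At position 9 the neighborhood is 101; the next row has 1 there.

1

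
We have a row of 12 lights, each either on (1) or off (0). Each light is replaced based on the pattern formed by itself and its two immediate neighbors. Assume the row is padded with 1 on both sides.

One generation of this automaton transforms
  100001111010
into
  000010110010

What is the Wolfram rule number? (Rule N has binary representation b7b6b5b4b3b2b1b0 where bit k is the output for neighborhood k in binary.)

134

position 6: 111 → 1  (bit 7 = 1)
position 0: 110 → 0  (bit 6 = 0)
position 9: 101 → 0  (bit 5 = 0)
position 1: 100 → 0  (bit 4 = 0)
position 5: 011 → 0  (bit 3 = 0)
position 10: 010 → 1  (bit 2 = 1)
position 4: 001 → 1  (bit 1 = 1)
position 2: 000 → 0  (bit 0 = 0)
bits b7..b0 = 10000110 = 134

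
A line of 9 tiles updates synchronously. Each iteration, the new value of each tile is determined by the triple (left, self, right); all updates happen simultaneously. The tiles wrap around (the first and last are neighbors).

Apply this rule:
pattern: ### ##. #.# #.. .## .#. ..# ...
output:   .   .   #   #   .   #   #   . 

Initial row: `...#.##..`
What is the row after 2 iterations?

..###..#.
.#...####

.#...####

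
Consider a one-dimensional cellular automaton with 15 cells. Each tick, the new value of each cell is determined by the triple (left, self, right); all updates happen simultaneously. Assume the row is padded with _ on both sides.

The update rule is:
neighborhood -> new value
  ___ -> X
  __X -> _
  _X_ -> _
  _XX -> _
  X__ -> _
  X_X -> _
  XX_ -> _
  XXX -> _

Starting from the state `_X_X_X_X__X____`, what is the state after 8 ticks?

____________XXX
XXXXXXXXXXX____
____________XXX  (repeats tick 1; period 2)
tick 8: XXXXXXXXXXX____

XXXXXXXXXXX____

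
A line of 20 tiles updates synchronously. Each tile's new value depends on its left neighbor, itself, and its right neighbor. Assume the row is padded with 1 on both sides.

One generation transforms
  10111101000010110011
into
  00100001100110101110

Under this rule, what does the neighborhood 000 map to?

At position 9 the neighborhood is 000; the next row has 0 there.

0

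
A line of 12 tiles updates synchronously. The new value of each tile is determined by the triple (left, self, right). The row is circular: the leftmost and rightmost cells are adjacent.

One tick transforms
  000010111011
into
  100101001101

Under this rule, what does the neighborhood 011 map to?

At position 6 the neighborhood is 011; the next row has 0 there.

0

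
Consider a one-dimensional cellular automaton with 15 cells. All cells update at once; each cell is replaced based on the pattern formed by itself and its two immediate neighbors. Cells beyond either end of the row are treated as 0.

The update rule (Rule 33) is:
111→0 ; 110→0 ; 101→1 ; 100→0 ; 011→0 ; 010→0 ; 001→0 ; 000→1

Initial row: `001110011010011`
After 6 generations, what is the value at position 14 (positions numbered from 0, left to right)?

100000000100000
001111110001111
100000000100000  (repeats generation 1; period 2)
generation 6: 001111110001111
position 14 holds 1

1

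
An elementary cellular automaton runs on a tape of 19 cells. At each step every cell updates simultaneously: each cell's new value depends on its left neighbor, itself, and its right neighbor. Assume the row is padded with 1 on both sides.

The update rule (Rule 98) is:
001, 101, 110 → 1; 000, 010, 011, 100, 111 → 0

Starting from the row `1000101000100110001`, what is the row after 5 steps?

1010010010100101010

1001010001001010010
1010100010010100101
1101000100101001010
0110001001010010101
1010010010100101010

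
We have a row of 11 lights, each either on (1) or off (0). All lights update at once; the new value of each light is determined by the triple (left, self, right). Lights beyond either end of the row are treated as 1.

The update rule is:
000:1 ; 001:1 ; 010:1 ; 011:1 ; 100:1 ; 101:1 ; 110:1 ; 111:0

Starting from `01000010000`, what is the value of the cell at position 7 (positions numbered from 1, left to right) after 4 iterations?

0

iteration 1: 11111111111
iteration 2: 00000000000
iteration 3: 11111111111  (repeats iteration 1; period 2)
iteration 4: 00000000000
position 7 holds 0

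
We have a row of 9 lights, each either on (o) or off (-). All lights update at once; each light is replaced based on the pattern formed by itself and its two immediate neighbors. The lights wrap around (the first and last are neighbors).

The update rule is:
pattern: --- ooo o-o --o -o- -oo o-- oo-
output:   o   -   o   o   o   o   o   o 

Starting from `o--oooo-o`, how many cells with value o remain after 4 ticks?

oooo--ooo
---oooo--
oooo--ooo  (repeats tick 1; period 2)
tick 4: ---oooo--
count of o: 4

4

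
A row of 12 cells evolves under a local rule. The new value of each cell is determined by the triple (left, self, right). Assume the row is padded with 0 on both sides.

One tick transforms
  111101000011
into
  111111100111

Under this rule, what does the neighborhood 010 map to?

At position 5 the neighborhood is 010; the next row has 1 there.

1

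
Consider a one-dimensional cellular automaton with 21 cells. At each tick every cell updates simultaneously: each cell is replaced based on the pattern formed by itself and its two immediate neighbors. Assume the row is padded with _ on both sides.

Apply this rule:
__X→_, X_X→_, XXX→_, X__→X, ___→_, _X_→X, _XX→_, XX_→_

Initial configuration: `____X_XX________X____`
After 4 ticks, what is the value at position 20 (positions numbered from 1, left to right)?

____X___X_______XX___
____XX__XX________X__
______X___X_______XX_
______XX__XX________X
position 20 holds _

_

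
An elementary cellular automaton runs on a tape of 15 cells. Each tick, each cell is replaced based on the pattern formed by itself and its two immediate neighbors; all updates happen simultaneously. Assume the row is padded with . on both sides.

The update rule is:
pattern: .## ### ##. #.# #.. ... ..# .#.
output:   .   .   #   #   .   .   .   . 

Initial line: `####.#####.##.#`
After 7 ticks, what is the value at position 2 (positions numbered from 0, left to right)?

tick 1: ...##....##.##.
tick 2: ....#.....##.#.
tick 3: ...........##..
tick 4: ............#..
tick 5: ...............
tick 6: ...............  (fixed point — unchanged through tick 7)
position 2 holds .

.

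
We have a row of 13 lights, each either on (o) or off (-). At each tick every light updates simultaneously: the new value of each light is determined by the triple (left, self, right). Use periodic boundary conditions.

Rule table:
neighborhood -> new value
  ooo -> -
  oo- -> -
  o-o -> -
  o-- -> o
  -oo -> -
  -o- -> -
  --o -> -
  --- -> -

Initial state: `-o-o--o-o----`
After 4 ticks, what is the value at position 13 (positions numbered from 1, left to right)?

----o----o---
-----o----o--
------o----o-
-------o----o
position 13 holds o

o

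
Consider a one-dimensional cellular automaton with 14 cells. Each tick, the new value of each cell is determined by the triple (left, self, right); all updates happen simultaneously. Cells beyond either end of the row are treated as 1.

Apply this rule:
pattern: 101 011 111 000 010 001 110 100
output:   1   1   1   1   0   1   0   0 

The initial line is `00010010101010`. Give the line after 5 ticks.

01100101010101
11001010101011
10010101010111
00101010101111
01010101011111

01010101011111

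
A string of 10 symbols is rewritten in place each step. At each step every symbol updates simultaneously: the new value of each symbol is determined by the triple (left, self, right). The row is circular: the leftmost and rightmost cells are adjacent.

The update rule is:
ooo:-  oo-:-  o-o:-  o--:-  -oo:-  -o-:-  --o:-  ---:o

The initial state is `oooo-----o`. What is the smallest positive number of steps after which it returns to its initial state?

-----ooo--
oooo-----o

2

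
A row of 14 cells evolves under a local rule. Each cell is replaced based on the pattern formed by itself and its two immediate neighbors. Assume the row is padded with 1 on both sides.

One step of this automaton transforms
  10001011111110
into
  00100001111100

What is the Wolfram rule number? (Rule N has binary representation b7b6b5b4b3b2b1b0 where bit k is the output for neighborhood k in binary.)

position 7: 111 → 1  (bit 7 = 1)
position 0: 110 → 0  (bit 6 = 0)
position 5: 101 → 0  (bit 5 = 0)
position 1: 100 → 0  (bit 4 = 0)
position 6: 011 → 0  (bit 3 = 0)
position 4: 010 → 0  (bit 2 = 0)
position 3: 001 → 0  (bit 1 = 0)
position 2: 000 → 1  (bit 0 = 1)
bits b7..b0 = 10000001 = 129

129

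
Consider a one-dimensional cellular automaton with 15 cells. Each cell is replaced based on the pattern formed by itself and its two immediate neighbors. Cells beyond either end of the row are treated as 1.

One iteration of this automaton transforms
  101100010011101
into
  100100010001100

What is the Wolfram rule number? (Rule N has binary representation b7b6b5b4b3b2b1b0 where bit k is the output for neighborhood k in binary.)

position 11: 111 → 1  (bit 7 = 1)
position 0: 110 → 1  (bit 6 = 1)
position 1: 101 → 0  (bit 5 = 0)
position 4: 100 → 0  (bit 4 = 0)
position 2: 011 → 0  (bit 3 = 0)
position 7: 010 → 1  (bit 2 = 1)
position 6: 001 → 0  (bit 1 = 0)
position 5: 000 → 0  (bit 0 = 0)
bits b7..b0 = 11000100 = 196

196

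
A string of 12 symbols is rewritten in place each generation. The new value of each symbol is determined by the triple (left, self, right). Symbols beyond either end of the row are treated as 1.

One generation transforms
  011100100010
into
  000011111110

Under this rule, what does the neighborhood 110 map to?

At position 3 the neighborhood is 110; the next row has 0 there.

0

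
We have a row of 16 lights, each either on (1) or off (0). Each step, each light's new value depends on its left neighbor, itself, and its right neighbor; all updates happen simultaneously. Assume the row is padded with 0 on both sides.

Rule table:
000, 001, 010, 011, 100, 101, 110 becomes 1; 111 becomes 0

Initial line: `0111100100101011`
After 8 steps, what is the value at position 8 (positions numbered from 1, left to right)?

0

1100111111111111
1111100000000001
1000111111111111
1111100000000001  (repeats step 2; period 2)
step 8: 1111100000000001
position 8 holds 0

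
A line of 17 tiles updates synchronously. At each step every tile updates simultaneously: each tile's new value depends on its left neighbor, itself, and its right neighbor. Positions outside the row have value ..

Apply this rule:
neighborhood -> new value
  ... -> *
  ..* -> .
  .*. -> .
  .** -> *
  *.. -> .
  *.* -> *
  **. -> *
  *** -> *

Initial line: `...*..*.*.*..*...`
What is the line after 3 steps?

**.....*.*.....**
**.***..*..***.**
******.....******

******.....******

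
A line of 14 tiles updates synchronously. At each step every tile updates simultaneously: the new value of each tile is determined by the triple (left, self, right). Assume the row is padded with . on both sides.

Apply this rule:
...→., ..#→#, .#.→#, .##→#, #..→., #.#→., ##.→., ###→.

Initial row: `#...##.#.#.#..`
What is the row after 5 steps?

#.#.#..##..#..

#..##..#.#.#..
#.##..##.#.#..
#.#..##..#.#..
#.#.##..##.#..
#.#.#..##..#..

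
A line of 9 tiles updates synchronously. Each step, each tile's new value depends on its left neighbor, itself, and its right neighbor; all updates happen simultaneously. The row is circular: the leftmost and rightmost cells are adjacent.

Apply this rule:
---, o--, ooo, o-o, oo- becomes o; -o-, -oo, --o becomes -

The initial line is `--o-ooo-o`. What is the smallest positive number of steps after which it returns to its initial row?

9

o--o-ooo-
-o--o-ooo
o-o--o-oo
oo-o--o-o
ooo-o--o-
-ooo-o--o
o-ooo-o--
-o-ooo-o-
--o-ooo-o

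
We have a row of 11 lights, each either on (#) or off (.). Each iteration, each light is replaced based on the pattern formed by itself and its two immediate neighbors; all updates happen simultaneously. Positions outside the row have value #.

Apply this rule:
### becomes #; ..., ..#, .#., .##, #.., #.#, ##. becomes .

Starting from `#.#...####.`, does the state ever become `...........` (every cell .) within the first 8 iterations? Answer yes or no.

.......##..
...........
all cells are . at iteration 2

yes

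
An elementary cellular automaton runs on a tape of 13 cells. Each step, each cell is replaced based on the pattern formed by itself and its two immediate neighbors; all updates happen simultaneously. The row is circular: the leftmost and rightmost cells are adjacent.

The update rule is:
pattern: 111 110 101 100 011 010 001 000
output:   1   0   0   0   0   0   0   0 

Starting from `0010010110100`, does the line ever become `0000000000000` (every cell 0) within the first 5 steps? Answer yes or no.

yes

step 1: 0000000000000
all cells are 0 at step 1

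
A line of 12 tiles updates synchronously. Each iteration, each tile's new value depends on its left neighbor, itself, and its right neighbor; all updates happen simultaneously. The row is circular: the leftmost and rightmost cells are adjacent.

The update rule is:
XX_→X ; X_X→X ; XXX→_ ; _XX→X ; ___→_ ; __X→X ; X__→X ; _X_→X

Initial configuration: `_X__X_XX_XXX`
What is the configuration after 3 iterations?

iteration 1: XXXXXXXXXX_X
iteration 2: _________XXX
iteration 3: X_______XX_X

X_______XX_X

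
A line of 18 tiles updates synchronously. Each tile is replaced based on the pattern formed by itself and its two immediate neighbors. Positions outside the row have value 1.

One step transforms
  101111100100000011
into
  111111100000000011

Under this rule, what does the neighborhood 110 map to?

1

At position 0 the neighborhood is 110; the next row has 1 there.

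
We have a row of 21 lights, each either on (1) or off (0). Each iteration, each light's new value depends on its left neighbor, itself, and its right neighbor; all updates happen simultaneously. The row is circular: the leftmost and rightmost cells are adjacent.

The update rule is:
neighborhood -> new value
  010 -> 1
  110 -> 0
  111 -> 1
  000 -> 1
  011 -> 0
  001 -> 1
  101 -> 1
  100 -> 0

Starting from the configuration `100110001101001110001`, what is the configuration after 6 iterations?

001000110011010100110
111011000100111101000
010100011101011011011
111101101011100100100
011010011101001101101
100110101011010010011

100110101011010010011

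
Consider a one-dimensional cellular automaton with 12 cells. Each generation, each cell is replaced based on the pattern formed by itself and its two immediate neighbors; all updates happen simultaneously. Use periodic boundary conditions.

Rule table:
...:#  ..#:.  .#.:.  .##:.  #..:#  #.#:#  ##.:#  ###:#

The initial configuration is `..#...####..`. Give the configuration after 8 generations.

generation 1: #..##..#####
generation 2: ##..##..####
generation 3: ###..##..###
generation 4: ####..##..##
generation 5: #####..##..#
generation 6: ######..##..
generation 7: .######..##.
generation 8: ..######..##

..######..##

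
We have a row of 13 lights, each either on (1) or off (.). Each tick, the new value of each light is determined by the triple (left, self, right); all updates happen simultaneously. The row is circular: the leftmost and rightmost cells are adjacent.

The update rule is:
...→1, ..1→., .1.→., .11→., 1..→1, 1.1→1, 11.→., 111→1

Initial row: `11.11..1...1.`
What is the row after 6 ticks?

.1..1...1..1.

tick 1: ..1..1..11..1
tick 2: 1..1..1...1..
tick 3: .1..1..11..1.
tick 4: ..1..1...1..1
tick 5: 1..1..11..1..
tick 6: .1..1...1..1.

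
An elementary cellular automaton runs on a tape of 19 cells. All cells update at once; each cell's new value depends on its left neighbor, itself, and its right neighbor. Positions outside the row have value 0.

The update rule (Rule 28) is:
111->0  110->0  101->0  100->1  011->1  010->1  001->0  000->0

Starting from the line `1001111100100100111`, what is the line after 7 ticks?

1101010010110110101

1101000010110110100
1001100010100100110
1101010010110110101
1001011010100100101
1101010010110110101  (repeats tick 3; period 2)
tick 7: 1101010010110110101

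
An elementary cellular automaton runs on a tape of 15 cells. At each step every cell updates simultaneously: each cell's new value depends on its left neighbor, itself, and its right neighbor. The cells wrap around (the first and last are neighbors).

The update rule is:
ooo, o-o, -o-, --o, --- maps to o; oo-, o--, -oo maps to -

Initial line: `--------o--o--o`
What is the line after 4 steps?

o-o-oo-o--o--o-

-oooooooo-oo-oo
o-oooooo-o--o--
oo-oooo-oo-oo-o
o-o-oo-o--o--o-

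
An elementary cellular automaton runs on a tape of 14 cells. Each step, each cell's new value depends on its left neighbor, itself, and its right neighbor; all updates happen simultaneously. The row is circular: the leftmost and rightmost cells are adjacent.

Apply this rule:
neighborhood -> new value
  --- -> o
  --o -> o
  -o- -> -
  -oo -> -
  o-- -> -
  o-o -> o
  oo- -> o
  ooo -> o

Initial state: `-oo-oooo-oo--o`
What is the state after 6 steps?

-o-o-o-oo-oooo

o-oo-oooo-o-o-
-o-oo-oooo-o-o
o-o-oo-oooo-o-
-o-o-oo-oooo-o
o-o-o-oo-oooo-
-o-o-o-oo-oooo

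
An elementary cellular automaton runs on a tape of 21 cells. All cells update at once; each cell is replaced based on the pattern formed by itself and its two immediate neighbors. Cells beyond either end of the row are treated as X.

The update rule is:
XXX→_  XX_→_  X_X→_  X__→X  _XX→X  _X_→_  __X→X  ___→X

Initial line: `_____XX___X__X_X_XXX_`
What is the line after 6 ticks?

XXXXXX_XXX_XX____X___
_______X___X_XXXX_XXX
XXXXXXX_XXX__X____X__
________X__XX_XXXX_XX
XXXXXXXX_XXX__X____X_
_________X__XX_XXXX__

_________X__XX_XXXX__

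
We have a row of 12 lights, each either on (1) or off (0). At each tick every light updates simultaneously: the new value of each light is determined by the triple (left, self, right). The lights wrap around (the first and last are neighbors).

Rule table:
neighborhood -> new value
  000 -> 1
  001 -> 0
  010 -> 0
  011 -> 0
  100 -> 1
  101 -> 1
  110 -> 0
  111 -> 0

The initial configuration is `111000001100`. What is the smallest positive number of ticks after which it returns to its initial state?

tick 1: 000111100010
tick 2: 110000011001
tick 3: 001111000100
tick 4: 100000110011
tick 5: 011110001000
tick 6: 000001100111
tick 7: 111100010000
tick 8: 000011001110
tick 9: 111000100001
tick 10: 000110011100
tick 11: 110001000011
tick 12: 001100111000
tick 13: 100010000111
tick 14: 011001110000
tick 15: 000100001111
tick 16: 110011100000
tick 17: 001000011110
tick 18: 100111000001
tick 19: 010000111100
tick 20: 001110000011
tick 21: 100001111000
tick 22: 011100000110
tick 23: 000011110001
tick 24: 111000001100

24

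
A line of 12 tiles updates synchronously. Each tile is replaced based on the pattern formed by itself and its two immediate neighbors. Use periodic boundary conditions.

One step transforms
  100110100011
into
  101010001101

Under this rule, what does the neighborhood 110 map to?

At position 0 the neighborhood is 110; the next row has 1 there.

1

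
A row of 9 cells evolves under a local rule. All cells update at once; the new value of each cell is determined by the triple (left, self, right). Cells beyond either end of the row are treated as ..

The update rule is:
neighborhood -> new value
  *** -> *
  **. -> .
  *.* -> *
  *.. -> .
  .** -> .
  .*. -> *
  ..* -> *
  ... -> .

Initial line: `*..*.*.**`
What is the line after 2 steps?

**.***...

step 1: *.*****..
step 2: **.***...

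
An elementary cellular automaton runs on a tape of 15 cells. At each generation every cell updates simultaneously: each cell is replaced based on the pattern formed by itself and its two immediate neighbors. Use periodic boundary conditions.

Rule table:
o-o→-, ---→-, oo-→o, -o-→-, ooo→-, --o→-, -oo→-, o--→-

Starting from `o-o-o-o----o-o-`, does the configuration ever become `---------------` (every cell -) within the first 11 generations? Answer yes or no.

yes

generation 1: ---------------
all cells are - at generation 1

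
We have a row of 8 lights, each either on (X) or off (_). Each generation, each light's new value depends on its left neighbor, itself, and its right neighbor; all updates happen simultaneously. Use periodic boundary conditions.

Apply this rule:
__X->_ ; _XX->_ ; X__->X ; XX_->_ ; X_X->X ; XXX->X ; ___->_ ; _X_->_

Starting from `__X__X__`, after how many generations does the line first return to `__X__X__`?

8

___X__X_
____X__X
X____X__
_X____X_
__X____X
X__X____
_X__X___
__X__X__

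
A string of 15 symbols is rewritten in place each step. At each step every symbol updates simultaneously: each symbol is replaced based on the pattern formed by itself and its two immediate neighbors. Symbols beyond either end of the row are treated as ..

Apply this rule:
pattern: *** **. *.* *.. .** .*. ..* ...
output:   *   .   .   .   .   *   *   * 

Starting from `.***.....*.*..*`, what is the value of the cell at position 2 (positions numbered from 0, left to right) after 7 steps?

*.*..*****.*.**
*.*.*.***..*...
*.*.*..*..**.**
*.*.*.**.*.....
*.*.*....*.****
*.*.*.****..**.
*.*.*..**..*...
position 2 holds *

*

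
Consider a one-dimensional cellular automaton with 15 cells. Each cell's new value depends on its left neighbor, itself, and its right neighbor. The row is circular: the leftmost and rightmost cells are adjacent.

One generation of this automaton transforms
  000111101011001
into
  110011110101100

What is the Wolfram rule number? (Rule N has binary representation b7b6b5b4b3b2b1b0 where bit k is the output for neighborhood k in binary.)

241

position 4: 111 → 1  (bit 7 = 1)
position 6: 110 → 1  (bit 6 = 1)
position 7: 101 → 1  (bit 5 = 1)
position 0: 100 → 1  (bit 4 = 1)
position 3: 011 → 0  (bit 3 = 0)
position 8: 010 → 0  (bit 2 = 0)
position 2: 001 → 0  (bit 1 = 0)
position 1: 000 → 1  (bit 0 = 1)
bits b7..b0 = 11110001 = 241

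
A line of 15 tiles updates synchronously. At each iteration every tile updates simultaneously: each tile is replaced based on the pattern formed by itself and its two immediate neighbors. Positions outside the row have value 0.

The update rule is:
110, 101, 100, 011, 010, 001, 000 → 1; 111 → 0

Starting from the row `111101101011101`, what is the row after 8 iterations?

111100000011101

iteration 1: 100111111110111
iteration 2: 111100000011101
iteration 3: 100111111110111  (repeats iteration 1; period 2)
iteration 8: 111100000011101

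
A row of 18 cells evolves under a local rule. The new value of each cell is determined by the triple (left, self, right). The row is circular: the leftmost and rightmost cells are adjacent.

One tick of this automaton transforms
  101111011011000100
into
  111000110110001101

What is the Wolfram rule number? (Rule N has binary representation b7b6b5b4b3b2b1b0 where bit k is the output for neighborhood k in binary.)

position 3: 111 → 0  (bit 7 = 0)
position 5: 110 → 0  (bit 6 = 0)
position 1: 101 → 1  (bit 5 = 1)
position 12: 100 → 0  (bit 4 = 0)
position 2: 011 → 1  (bit 3 = 1)
position 0: 010 → 1  (bit 2 = 1)
position 14: 001 → 1  (bit 1 = 1)
position 13: 000 → 0  (bit 0 = 0)
bits b7..b0 = 00101110 = 46

46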